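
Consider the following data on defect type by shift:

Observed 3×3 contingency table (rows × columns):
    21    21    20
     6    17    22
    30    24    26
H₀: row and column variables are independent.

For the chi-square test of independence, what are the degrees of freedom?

df = (r−1)(c−1) = (3−1)·(3−1) = 4

degrees of freedom = 4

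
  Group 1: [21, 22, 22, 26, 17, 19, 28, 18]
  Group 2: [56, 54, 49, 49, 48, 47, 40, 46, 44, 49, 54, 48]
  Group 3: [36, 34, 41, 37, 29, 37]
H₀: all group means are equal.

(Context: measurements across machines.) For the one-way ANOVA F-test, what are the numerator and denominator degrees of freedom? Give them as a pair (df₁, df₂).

k = 3 groups, N = 26 total
df = (k−1, N−k) = (3−1, 26−3) = (2, 23)

degrees of freedom = [2, 23]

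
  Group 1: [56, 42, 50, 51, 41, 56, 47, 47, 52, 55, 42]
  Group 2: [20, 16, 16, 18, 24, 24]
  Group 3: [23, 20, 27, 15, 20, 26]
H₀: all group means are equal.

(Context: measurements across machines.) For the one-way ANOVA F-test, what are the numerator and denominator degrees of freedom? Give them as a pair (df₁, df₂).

degrees of freedom = [2, 20]

k = 3 groups, N = 23 total
df = (k−1, N−k) = (3−1, 23−3) = (2, 20)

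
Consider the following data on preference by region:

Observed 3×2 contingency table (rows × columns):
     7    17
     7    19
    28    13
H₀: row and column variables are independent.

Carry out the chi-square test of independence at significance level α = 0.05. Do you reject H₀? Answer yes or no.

reject H₀: yes

Row totals [24, 26, 41], col totals [42, 49], n=91
χ² = (7−11.08)²/11.08 + (17−12.92)²/12.92 + (7−12.00)²/12.00 + (19−14.00)²/14.00 + (28−18.92)²/18.92 + (13−22.08)²/22.08 = 14.7417
df = 2
p-value (upper-tail) = 0.00063
At α=0.05: p < α → reject H₀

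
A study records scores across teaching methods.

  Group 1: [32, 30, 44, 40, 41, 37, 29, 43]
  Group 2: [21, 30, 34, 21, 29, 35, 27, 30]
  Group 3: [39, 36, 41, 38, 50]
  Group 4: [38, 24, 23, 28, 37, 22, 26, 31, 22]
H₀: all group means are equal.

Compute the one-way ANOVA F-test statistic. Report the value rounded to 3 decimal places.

Group means [37.00, 28.38, 40.80, 27.89], grand mean 32.600
SSB = Σnᵢ(x̄ᵢ−x̄)² = 833.636; SSW = ΣΣ(x−x̄ᵢ)² = 865.564
MSB = 833.636/3 = 277.8787; MSW = 865.564/26 = 33.2909
F = MSB/MSW = 8.3470
df = (3, 26)

test statistic = 8.347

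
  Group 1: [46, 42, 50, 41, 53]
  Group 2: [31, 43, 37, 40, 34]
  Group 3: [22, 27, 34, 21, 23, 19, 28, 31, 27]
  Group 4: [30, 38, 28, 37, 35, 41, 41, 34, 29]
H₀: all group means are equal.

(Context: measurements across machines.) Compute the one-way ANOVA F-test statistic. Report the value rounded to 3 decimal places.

Group means [46.40, 37.00, 25.78, 34.78], grand mean 34.357
SSB = Σnᵢ(x̄ᵢ−x̄)² = 1424.117; SSW = ΣΣ(x−x̄ᵢ)² = 584.311
MSB = 1424.117/3 = 474.7058; MSW = 584.311/24 = 24.3463
F = MSB/MSW = 19.4981
df = (3, 24)

test statistic = 19.498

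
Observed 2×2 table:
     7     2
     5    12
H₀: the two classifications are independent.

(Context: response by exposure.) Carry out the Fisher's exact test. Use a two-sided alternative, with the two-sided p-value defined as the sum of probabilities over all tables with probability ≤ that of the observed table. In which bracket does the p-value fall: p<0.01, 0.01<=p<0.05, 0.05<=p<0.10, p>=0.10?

p-value bracket: 0.01<=p<0.05

Margins: r₁=9, r₂=17, c₁=12, c₂=14, n=26
p_obs = C(9,7)·C(17,5)/C(26,12); sum pmf over tables with pmf ≤ p_obs
p-value (two-sided) = 0.03753
→ bracket: 0.01<=p<0.05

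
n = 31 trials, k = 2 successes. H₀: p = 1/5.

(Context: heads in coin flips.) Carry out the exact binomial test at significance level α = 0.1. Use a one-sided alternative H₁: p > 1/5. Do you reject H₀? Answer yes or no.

Exact binomial: n=31, k=2, p₀=1/5=0.2000
P(X≥2) from Σ C(n,i)·p₀^i·(1−p₀)^(n−i)
p-value (one-sided, H₁ greater) = 0.99133
At α=0.1: p ≥ α → fail to reject H₀

reject H₀: no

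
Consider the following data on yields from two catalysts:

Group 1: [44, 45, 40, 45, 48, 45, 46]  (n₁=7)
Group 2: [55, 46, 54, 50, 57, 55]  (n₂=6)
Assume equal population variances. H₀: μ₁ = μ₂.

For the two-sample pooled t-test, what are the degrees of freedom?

degrees of freedom = 11

df = n₁ + n₂ − 2 = 7 + 6 − 2 = 11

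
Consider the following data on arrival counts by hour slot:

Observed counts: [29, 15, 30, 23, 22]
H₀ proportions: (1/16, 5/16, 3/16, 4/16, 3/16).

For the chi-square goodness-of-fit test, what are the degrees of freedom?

df = k − 1 = 5 − 1 = 4

degrees of freedom = 4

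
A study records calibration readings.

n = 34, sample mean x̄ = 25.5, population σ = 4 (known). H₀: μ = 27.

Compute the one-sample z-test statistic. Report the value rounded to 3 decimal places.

SE = σ/√n = 4/√34 = 0.6860
z = (x̄−μ₀)/SE = (25.5−27)/0.6860 = -2.1866

test statistic = -2.187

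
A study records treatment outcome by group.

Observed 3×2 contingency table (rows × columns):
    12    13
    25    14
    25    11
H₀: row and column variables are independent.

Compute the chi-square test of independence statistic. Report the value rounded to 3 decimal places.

test statistic = 3.000

Row totals [25, 39, 36], col totals [62, 38], n=100
χ² = (12−15.50)²/15.50 + (13−9.50)²/9.50 + (25−24.18)²/24.18 + (14−14.82)²/14.82 + (25−22.32)²/22.32 + (11−13.68)²/13.68 = 2.9998
df = 2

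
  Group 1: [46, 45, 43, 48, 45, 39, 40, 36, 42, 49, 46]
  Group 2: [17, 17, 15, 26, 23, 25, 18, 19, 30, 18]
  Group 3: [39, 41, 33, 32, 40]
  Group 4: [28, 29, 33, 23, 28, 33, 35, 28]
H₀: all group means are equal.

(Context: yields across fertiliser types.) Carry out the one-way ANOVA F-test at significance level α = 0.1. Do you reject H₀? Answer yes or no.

reject H₀: yes

Group means [43.55, 20.80, 37.00, 29.62], grand mean 32.618
SSB = Σnᵢ(x̄ᵢ−x̄)² = 2877.827; SSW = ΣΣ(x−x̄ᵢ)² = 548.202
MSB = 2877.827/3 = 959.2757; MSW = 548.202/30 = 18.2734
F = MSB/MSW = 52.4957
df = (3, 30)
p-value (upper-tail) = 0.00000
At α=0.1: p < α → reject H₀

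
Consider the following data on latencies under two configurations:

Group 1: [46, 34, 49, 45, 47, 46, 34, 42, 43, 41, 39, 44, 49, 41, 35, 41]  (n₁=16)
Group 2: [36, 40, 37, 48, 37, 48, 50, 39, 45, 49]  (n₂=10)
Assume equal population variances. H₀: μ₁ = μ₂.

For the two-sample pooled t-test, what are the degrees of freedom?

degrees of freedom = 24

df = n₁ + n₂ − 2 = 16 + 10 − 2 = 24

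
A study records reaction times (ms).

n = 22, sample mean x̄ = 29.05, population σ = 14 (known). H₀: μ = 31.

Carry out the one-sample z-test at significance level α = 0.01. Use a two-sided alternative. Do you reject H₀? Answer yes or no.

reject H₀: no

SE = σ/√n = 14/√22 = 2.9848
z = (x̄−μ₀)/SE = (29.05−31)/2.9848 = -0.6533
p-value (two-sided) = 0.51356
At α=0.01: p ≥ α → fail to reject H₀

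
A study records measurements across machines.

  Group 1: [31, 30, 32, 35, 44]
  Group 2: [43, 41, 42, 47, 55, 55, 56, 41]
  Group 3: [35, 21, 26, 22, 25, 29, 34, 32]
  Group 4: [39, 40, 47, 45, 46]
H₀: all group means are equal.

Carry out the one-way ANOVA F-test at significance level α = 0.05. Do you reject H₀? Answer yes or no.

reject H₀: yes

Group means [34.40, 47.50, 28.00, 43.40], grand mean 38.192
SSB = Σnᵢ(x̄ᵢ−x̄)² = 1731.638; SSW = ΣΣ(x−x̄ᵢ)² = 702.400
MSB = 1731.638/3 = 577.2128; MSW = 702.400/22 = 31.9273
F = MSB/MSW = 18.0790
df = (3, 22)
p-value (upper-tail) = 0.00000
At α=0.05: p < α → reject H₀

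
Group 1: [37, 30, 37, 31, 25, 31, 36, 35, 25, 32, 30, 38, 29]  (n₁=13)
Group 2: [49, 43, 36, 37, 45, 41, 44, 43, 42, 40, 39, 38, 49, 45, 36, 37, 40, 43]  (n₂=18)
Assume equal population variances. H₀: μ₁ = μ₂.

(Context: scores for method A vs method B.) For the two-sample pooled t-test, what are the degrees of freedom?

degrees of freedom = 29

df = n₁ + n₂ − 2 = 13 + 18 − 2 = 29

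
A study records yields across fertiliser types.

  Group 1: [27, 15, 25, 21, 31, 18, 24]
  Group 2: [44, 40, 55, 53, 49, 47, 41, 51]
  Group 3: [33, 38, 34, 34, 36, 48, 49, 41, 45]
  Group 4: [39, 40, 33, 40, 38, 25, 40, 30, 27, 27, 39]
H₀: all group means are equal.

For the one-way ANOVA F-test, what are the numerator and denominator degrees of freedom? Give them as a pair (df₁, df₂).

k = 4 groups, N = 35 total
df = (k−1, N−k) = (4−1, 35−4) = (3, 31)

degrees of freedom = [3, 31]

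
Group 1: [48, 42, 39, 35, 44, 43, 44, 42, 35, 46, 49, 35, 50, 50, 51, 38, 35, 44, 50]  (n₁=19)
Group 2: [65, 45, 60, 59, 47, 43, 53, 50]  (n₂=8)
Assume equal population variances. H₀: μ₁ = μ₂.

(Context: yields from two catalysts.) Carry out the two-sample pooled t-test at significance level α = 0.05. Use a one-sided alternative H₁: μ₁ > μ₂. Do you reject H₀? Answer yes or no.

x̄₁=43.158, s₁=5.689, n₁=19
x̄₂=52.750, s₂=7.906, n₂=8
s_p² = [18·5.689² + 7·7.906²]/25 = 40.8011
SE = √(s_p²·(1/19+1/8)) = 2.6921
t = (43.158−52.750)/2.6921 = -3.5630
df = 25
p-value (one-sided, H₁ greater) = 0.99925
At α=0.05: p ≥ α → fail to reject H₀

reject H₀: no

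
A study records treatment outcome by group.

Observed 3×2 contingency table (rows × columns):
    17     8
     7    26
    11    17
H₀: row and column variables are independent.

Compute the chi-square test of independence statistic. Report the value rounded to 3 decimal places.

test statistic = 12.936

Row totals [25, 33, 28], col totals [35, 51], n=86
χ² = (17−10.17)²/10.17 + (8−14.83)²/14.83 + (7−13.43)²/13.43 + (26−19.57)²/19.57 + (11−11.40)²/11.40 + (17−16.60)²/16.60 = 12.9361
df = 2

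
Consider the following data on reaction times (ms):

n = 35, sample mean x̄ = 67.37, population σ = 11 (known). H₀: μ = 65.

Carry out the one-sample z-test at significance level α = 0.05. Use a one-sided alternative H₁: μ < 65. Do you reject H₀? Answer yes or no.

reject H₀: no

SE = σ/√n = 11/√35 = 1.8593
z = (x̄−μ₀)/SE = (67.37−65)/1.8593 = 1.2746
p-value (one-sided, H₁ less) = 0.89878
At α=0.05: p ≥ α → fail to reject H₀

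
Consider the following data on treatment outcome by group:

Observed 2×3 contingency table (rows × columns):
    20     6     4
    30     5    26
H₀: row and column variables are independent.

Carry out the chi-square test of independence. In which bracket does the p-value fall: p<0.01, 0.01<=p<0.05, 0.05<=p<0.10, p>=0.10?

p-value bracket: 0.01<=p<0.05

Row totals [30, 61], col totals [50, 11, 30], n=91
χ² = (20−16.48)²/16.48 + (6−3.63)²/3.63 + (4−9.89)²/9.89 + (30−33.52)²/33.52 + (5−7.37)²/7.37 + (26−20.11)²/20.11 = 8.6699
df = 2
p-value (upper-tail) = 0.01310
→ bracket: 0.01<=p<0.05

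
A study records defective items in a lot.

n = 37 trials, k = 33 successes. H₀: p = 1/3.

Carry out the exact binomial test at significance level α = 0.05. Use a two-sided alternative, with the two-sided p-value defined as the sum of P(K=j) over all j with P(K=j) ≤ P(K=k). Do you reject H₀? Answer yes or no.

Exact binomial: n=37, k=33, p₀=1/3=0.3333
P(X=j) = C(n,j)·p₀^j·(1−p₀)^(n−j); p = Σ P(X=j) over j with P(X=j) ≤ P(X=33)
p-value (two-sided) = 0.00000
At α=0.05: p < α → reject H₀

reject H₀: yes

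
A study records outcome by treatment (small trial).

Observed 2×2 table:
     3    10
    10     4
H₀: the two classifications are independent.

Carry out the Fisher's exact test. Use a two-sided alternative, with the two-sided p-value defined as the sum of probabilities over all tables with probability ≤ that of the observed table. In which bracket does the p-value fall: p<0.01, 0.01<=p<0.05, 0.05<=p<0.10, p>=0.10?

p-value bracket: 0.01<=p<0.05

Margins: r₁=13, r₂=14, c₁=13, c₂=14, n=27
p_obs = C(13,3)·C(14,10)/C(27,13); sum pmf over tables with pmf ≤ p_obs
p-value (two-sided) = 0.02130
→ bracket: 0.01<=p<0.05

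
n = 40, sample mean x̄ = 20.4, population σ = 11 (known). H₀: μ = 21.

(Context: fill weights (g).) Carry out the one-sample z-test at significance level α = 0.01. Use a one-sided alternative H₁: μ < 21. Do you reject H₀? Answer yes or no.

reject H₀: no

SE = σ/√n = 11/√40 = 1.7393
z = (x̄−μ₀)/SE = (20.4−21)/1.7393 = -0.3450
p-value (one-sided, H₁ less) = 0.36506
At α=0.01: p ≥ α → fail to reject H₀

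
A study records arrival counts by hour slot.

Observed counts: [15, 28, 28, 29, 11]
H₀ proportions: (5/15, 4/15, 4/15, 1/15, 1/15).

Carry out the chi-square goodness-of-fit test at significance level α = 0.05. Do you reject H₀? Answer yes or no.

n = 111; E_i = n·p_i = [37.00, 29.60, 29.60, 7.40, 7.40]
χ² = (15−37.00)²/37.00 + (28−29.60)²/29.60 + (28−29.60)²/29.60 + (29−7.40)²/7.40 + (11−7.40)²/7.40 = 78.0541
df = 4
p-value (upper-tail) = 0.00000
At α=0.05: p < α → reject H₀

reject H₀: yes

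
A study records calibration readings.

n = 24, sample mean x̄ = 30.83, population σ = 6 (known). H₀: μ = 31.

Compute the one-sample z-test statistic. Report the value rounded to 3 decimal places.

SE = σ/√n = 6/√24 = 1.2247
z = (x̄−μ₀)/SE = (30.83−31)/1.2247 = -0.1388

test statistic = -0.139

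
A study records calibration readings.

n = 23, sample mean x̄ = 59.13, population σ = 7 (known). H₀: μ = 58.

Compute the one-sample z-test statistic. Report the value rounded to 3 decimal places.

test statistic = 0.774

SE = σ/√n = 7/√23 = 1.4596
z = (x̄−μ₀)/SE = (59.13−58)/1.4596 = 0.7742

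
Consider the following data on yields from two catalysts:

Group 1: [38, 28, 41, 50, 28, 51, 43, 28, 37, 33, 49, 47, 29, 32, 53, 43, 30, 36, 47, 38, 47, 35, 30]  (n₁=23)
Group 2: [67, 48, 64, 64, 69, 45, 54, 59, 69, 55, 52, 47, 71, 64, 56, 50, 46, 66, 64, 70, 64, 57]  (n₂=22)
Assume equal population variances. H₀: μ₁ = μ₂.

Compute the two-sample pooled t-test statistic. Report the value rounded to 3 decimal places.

x̄₁=38.826, s₁=8.337, n₁=23
x̄₂=59.136, s₂=8.498, n₂=22
s_p² = [22·8.337² + 21·8.498²]/43 = 70.8348
SE = √(s_p²·(1/23+1/22)) = 2.5099
t = (38.826−59.136)/2.5099 = -8.0921
df = 43

test statistic = -8.092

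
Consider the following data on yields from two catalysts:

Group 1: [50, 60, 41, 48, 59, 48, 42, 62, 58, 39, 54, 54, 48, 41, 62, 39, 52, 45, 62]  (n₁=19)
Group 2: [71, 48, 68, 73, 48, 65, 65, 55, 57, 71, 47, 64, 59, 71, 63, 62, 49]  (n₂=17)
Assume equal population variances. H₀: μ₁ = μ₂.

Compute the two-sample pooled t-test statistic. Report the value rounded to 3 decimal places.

test statistic = -3.578

x̄₁=50.737, s₁=8.191, n₁=19
x̄₂=60.941, s₂=8.920, n₂=17
s_p² = [18·8.191² + 16·8.920²]/34 = 72.9596
SE = √(s_p²·(1/19+1/17)) = 2.8516
t = (50.737−60.941)/2.8516 = -3.5784
df = 34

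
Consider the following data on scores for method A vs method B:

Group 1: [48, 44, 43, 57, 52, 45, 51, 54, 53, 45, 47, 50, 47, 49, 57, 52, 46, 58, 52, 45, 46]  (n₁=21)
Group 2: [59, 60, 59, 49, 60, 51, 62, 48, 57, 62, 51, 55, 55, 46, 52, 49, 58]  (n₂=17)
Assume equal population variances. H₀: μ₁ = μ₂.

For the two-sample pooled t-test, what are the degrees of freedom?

degrees of freedom = 36

df = n₁ + n₂ − 2 = 21 + 17 − 2 = 36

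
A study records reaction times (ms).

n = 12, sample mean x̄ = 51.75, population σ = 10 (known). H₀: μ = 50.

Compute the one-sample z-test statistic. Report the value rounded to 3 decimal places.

test statistic = 0.606

SE = σ/√n = 10/√12 = 2.8868
z = (x̄−μ₀)/SE = (51.75−50)/2.8868 = 0.6062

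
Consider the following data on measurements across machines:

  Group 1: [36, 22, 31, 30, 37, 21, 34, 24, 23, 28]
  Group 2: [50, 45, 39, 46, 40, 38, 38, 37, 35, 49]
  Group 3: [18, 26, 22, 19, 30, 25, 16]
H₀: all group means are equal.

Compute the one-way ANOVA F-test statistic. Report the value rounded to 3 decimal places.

Group means [28.60, 41.70, 22.29], grand mean 31.815
SSB = Σnᵢ(x̄ᵢ−x̄)² = 1716.146; SSW = ΣΣ(x−x̄ᵢ)² = 721.929
MSB = 1716.146/2 = 858.0728; MSW = 721.929/24 = 30.0804
F = MSB/MSW = 28.5260
df = (2, 24)

test statistic = 28.526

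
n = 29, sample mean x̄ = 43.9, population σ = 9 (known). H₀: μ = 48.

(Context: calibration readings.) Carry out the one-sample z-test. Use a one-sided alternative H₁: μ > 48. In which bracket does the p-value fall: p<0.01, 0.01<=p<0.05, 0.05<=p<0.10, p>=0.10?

SE = σ/√n = 9/√29 = 1.6713
z = (x̄−μ₀)/SE = (43.9−48)/1.6713 = -2.4532
p-value (one-sided, H₁ greater) = 0.99292
→ bracket: p>=0.10

p-value bracket: p>=0.10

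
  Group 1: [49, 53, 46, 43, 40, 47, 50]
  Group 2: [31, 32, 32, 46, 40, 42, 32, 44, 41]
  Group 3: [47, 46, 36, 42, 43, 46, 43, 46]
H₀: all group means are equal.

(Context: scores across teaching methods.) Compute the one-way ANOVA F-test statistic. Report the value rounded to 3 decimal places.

test statistic = 7.353

Group means [46.86, 37.78, 43.62], grand mean 42.375
SSB = Σnᵢ(x̄ᵢ−x̄)² = 343.337; SSW = ΣΣ(x−x̄ᵢ)² = 490.288
MSB = 343.337/2 = 171.6687; MSW = 490.288/21 = 23.3470
F = MSB/MSW = 7.3529
df = (2, 21)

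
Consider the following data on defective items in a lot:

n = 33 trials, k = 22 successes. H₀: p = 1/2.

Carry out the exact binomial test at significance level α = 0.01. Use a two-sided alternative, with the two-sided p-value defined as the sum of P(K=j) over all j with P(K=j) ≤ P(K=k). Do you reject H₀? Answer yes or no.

reject H₀: no

Exact binomial: n=33, k=22, p₀=1/2=0.5000
P(X=j) = C(n,j)·p₀^j·(1−p₀)^(n−j); p = Σ P(X=j) over j with P(X=j) ≤ P(X=22)
p-value (two-sided) = 0.08014
At α=0.01: p ≥ α → fail to reject H₀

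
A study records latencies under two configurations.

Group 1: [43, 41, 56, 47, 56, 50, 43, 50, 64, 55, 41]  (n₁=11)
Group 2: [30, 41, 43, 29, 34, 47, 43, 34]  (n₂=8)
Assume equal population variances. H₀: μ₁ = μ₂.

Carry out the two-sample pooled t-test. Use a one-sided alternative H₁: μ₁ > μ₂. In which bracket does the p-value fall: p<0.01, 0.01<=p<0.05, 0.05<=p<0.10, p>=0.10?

p-value bracket: p<0.01

x̄₁=49.636, s₁=7.487, n₁=11
x̄₂=37.625, s₂=6.718, n₂=8
s_p² = [10·7.487² + 7·6.718²]/17 = 51.5541
SE = √(s_p²·(1/11+1/8)) = 3.3363
t = (49.636−37.625)/3.3363 = 3.6002
df = 17
p-value (one-sided, H₁ greater) = 0.00110
→ bracket: p<0.01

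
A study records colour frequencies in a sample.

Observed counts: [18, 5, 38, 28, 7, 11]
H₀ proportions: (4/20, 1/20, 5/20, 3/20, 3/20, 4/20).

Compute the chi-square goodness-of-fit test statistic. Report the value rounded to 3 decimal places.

n = 107; E_i = n·p_i = [21.40, 5.35, 26.75, 16.05, 16.05, 21.40]
χ² = (18−21.40)²/21.40 + (5−5.35)²/5.35 + (38−26.75)²/26.75 + (28−16.05)²/16.05 + (7−16.05)²/16.05 + (11−21.40)²/21.40 = 24.3489
df = 5

test statistic = 24.349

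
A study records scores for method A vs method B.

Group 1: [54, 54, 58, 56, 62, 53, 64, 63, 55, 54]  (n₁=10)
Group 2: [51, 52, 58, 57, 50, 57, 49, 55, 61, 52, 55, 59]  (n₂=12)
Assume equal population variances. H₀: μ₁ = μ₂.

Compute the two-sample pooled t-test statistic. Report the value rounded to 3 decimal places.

x̄₁=57.300, s₁=4.191, n₁=10
x̄₂=54.667, s₂=3.846, n₂=12
s_p² = [9·4.191² + 11·3.846²]/20 = 16.0383
SE = √(s_p²·(1/10+1/12)) = 1.7147
t = (57.300−54.667)/1.7147 = 1.5357
df = 20

test statistic = 1.536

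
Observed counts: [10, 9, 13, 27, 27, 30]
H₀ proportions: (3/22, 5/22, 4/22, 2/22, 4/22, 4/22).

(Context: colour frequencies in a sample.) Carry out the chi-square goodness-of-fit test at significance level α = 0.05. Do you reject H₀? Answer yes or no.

n = 116; E_i = n·p_i = [15.82, 26.36, 21.09, 10.55, 21.09, 21.09]
χ² = (10−15.82)²/15.82 + (9−26.36)²/26.36 + (13−21.09)²/21.09 + (27−10.55)²/10.55 + (27−21.09)²/21.09 + (30−21.09)²/21.09 = 47.7736
df = 5
p-value (upper-tail) = 0.00000
At α=0.05: p < α → reject H₀

reject H₀: yes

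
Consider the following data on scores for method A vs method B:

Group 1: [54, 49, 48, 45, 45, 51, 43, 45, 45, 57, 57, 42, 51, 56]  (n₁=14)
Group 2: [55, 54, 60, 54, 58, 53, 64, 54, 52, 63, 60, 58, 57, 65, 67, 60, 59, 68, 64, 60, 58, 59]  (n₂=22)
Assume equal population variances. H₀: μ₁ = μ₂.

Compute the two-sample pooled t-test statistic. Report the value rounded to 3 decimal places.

x̄₁=49.143, s₁=5.260, n₁=14
x̄₂=59.182, s₂=4.542, n₂=22
s_p² = [13·5.260² + 21·4.542²]/34 = 23.3231
SE = √(s_p²·(1/14+1/22)) = 1.6511
t = (49.143−59.182)/1.6511 = -6.0802
df = 34

test statistic = -6.080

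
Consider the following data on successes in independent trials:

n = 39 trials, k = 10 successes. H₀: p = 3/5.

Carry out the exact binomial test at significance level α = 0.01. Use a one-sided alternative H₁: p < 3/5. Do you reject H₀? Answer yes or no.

Exact binomial: n=39, k=10, p₀=3/5=0.6000
P(X≤10) from Σ C(n,i)·p₀^i·(1−p₀)^(n−i)
p-value (one-sided, H₁ less) = 0.00001
At α=0.01: p < α → reject H₀

reject H₀: yes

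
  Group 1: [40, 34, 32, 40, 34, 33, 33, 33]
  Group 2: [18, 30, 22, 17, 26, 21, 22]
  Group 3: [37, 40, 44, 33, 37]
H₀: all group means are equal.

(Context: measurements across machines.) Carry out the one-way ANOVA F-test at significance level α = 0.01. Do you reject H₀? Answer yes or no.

Group means [34.88, 22.29, 38.20], grand mean 31.300
SSB = Σnᵢ(x̄ᵢ−x̄)² = 909.096; SSW = ΣΣ(x−x̄ᵢ)² = 261.104
MSB = 909.096/2 = 454.5482; MSW = 261.104/17 = 15.3590
F = MSB/MSW = 29.5948
df = (2, 17)
p-value (upper-tail) = 0.00000
At α=0.01: p < α → reject H₀

reject H₀: yes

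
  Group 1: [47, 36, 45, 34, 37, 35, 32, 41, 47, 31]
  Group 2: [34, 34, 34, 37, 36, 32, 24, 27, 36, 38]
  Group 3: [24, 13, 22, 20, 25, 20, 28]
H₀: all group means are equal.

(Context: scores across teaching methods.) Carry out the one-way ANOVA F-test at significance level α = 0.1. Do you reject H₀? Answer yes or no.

reject H₀: yes

Group means [38.50, 33.20, 21.71], grand mean 32.185
SSB = Σnᵢ(x̄ᵢ−x̄)² = 1176.546; SSW = ΣΣ(x−x̄ᵢ)² = 649.529
MSB = 1176.546/2 = 588.2728; MSW = 649.529/24 = 27.0637
F = MSB/MSW = 21.7366
df = (2, 24)
p-value (upper-tail) = 0.00000
At α=0.1: p < α → reject H₀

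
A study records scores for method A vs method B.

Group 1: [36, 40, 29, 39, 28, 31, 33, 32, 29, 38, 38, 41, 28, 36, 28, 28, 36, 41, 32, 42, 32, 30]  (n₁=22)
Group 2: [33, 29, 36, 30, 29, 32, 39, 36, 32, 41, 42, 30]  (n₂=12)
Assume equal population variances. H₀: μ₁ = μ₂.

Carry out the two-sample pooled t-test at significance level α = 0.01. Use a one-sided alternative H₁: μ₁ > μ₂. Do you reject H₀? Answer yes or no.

reject H₀: no

x̄₁=33.955, s₁=4.874, n₁=22
x̄₂=34.083, s₂=4.641, n₂=12
s_p² = [21·4.874² + 11·4.641²]/32 = 22.9960
SE = √(s_p²·(1/22+1/12)) = 1.7209
t = (33.955−34.083)/1.7209 = -0.0748
df = 32
p-value (one-sided, H₁ greater) = 0.52959
At α=0.01: p ≥ α → fail to reject H₀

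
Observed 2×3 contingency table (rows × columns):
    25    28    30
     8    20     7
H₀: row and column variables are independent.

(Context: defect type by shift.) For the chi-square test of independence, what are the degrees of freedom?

degrees of freedom = 2

df = (r−1)(c−1) = (2−1)·(3−1) = 2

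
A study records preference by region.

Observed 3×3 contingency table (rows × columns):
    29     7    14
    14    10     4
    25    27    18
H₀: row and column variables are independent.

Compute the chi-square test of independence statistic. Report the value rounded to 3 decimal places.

test statistic = 11.109

Row totals [50, 28, 70], col totals [68, 44, 36], n=148
χ² = (29−22.97)²/22.97 + (7−14.86)²/14.86 + (14−12.16)²/12.16 + (14−12.86)²/12.86 + (10−8.32)²/8.32 + (4−6.81)²/6.81 + (25−32.16)²/32.16 + (27−20.81)²/20.81 + (18−17.03)²/17.03 = 11.1089
df = 4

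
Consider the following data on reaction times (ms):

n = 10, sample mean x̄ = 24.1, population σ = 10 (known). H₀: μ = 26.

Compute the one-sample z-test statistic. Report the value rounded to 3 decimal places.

SE = σ/√n = 10/√10 = 3.1623
z = (x̄−μ₀)/SE = (24.1−26)/3.1623 = -0.6008

test statistic = -0.601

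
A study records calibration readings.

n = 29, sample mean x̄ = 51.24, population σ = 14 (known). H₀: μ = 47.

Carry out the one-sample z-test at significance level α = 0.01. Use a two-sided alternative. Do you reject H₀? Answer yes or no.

reject H₀: no

SE = σ/√n = 14/√29 = 2.5997
z = (x̄−μ₀)/SE = (51.24−47)/2.5997 = 1.6309
p-value (two-sided) = 0.10290
At α=0.01: p ≥ α → fail to reject H₀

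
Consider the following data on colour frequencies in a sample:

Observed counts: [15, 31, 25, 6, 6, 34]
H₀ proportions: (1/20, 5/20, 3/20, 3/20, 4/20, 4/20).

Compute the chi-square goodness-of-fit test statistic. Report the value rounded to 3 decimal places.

test statistic = 42.920

n = 117; E_i = n·p_i = [5.85, 29.25, 17.55, 17.55, 23.40, 23.40]
χ² = (15−5.85)²/5.85 + (31−29.25)²/29.25 + (25−17.55)²/17.55 + (6−17.55)²/17.55 + (6−23.40)²/23.40 + (34−23.40)²/23.40 = 42.9202
df = 5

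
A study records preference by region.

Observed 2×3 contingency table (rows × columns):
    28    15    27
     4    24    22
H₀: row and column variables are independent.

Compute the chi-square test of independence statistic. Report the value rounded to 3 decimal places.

Row totals [70, 50], col totals [32, 39, 49], n=120
χ² = (28−18.67)²/18.67 + (15−22.75)²/22.75 + (27−28.58)²/28.58 + (4−13.33)²/13.33 + (24−16.25)²/16.25 + (22−20.42)²/20.42 = 17.7468
df = 2

test statistic = 17.747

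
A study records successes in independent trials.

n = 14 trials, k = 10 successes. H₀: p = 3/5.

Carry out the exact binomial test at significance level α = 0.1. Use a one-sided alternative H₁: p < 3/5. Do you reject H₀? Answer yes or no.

Exact binomial: n=14, k=10, p₀=3/5=0.6000
P(X≤10) from Σ C(n,i)·p₀^i·(1−p₀)^(n−i)
p-value (one-sided, H₁ less) = 0.87569
At α=0.1: p ≥ α → fail to reject H₀

reject H₀: no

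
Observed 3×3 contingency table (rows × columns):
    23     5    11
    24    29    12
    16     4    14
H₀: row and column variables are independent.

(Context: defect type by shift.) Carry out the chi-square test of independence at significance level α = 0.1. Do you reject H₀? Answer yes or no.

reject H₀: yes

Row totals [39, 65, 34], col totals [63, 38, 37], n=138
χ² = (23−17.80)²/17.80 + (5−10.74)²/10.74 + (11−10.46)²/10.46 + (24−29.67)²/29.67 + (29−17.90)²/17.90 + (12−17.43)²/17.43 + (16−15.52)²/15.52 + (4−9.36)²/9.36 + (14−9.12)²/9.12 = 19.9751
df = 4
p-value (upper-tail) = 0.00051
At α=0.1: p < α → reject H₀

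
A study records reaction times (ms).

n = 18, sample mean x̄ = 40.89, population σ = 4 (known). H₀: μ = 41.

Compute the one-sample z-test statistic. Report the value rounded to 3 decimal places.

SE = σ/√n = 4/√18 = 0.9428
z = (x̄−μ₀)/SE = (40.89−41)/0.9428 = -0.1167

test statistic = -0.117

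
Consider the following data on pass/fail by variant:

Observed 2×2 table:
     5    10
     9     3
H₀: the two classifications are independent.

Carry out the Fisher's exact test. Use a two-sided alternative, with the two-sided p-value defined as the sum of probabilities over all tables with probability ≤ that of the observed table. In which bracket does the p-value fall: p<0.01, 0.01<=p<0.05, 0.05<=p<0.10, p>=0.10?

p-value bracket: 0.05<=p<0.10

Margins: r₁=15, r₂=12, c₁=14, c₂=13, n=27
p_obs = C(15,5)·C(12,9)/C(27,14); sum pmf over tables with pmf ≤ p_obs
p-value (two-sided) = 0.05424
→ bracket: 0.05<=p<0.10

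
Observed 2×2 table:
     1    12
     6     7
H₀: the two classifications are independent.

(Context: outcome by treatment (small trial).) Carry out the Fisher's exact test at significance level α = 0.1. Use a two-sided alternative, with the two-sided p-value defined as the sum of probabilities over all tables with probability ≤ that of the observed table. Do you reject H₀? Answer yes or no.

Margins: r₁=13, r₂=13, c₁=7, c₂=19, n=26
p_obs = C(13,1)·C(13,6)/C(26,7); sum pmf over tables with pmf ≤ p_obs
p-value (two-sided) = 0.07304
At α=0.1: p < α → reject H₀

reject H₀: yes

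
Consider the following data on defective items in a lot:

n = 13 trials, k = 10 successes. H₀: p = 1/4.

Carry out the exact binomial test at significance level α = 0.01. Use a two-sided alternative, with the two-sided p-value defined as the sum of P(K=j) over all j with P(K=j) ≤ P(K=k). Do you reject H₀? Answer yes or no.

reject H₀: yes

Exact binomial: n=13, k=10, p₀=1/4=0.2500
P(X=j) = C(n,j)·p₀^j·(1−p₀)^(n−j); p = Σ P(X=j) over j with P(X=j) ≤ P(X=10)
p-value (two-sided) = 0.00013
At α=0.01: p < α → reject H₀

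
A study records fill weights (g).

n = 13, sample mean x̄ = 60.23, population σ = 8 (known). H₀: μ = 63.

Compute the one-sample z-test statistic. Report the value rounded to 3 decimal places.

SE = σ/√n = 8/√13 = 2.2188
z = (x̄−μ₀)/SE = (60.23−63)/2.2188 = -1.2484

test statistic = -1.248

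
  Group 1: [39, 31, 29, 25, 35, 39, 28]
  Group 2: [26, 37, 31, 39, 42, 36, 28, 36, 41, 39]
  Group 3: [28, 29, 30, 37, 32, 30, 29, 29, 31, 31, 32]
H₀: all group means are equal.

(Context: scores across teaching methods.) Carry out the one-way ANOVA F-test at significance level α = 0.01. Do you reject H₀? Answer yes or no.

Group means [32.29, 35.50, 30.73], grand mean 32.821
SSB = Σnᵢ(x̄ᵢ−x̄)² = 121.997; SSW = ΣΣ(x−x̄ᵢ)² = 508.110
MSB = 121.997/2 = 60.9984; MSW = 508.110/25 = 20.3244
F = MSB/MSW = 3.0012
df = (2, 25)
p-value (upper-tail) = 0.06789
At α=0.01: p ≥ α → fail to reject H₀

reject H₀: no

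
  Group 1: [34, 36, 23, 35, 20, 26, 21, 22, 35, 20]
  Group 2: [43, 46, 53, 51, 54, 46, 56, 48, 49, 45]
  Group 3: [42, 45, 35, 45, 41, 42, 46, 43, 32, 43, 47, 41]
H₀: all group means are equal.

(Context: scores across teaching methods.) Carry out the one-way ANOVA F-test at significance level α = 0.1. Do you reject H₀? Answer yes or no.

reject H₀: yes

Group means [27.20, 49.10, 41.83], grand mean 39.531
SSB = Σnᵢ(x̄ᵢ−x̄)² = 2499.802; SSW = ΣΣ(x−x̄ᵢ)² = 810.167
MSB = 2499.802/2 = 1249.9010; MSW = 810.167/29 = 27.9368
F = MSB/MSW = 44.7403
df = (2, 29)
p-value (upper-tail) = 0.00000
At α=0.1: p < α → reject H₀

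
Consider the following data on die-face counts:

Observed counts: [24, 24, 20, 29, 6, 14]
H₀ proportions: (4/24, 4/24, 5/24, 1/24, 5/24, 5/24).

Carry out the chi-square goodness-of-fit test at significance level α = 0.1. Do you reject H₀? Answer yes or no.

reject H₀: yes

n = 117; E_i = n·p_i = [19.50, 19.50, 24.38, 4.88, 24.38, 24.38]
χ² = (24−19.50)²/19.50 + (24−19.50)²/19.50 + (20−24.38)²/24.38 + (29−4.88)²/4.88 + (6−24.38)²/24.38 + (14−24.38)²/24.38 = 140.5179
df = 5
p-value (upper-tail) = 0.00000
At α=0.1: p < α → reject H₀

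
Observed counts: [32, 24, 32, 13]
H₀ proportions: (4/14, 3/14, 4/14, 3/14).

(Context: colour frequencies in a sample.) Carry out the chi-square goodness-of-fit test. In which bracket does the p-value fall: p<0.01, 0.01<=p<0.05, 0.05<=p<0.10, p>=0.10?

p-value bracket: p>=0.10

n = 101; E_i = n·p_i = [28.86, 21.64, 28.86, 21.64]
χ² = (32−28.86)²/28.86 + (24−21.64)²/21.64 + (32−28.86)²/28.86 + (13−21.64)²/21.64 = 4.3927
df = 3
p-value (upper-tail) = 0.22206
→ bracket: p>=0.10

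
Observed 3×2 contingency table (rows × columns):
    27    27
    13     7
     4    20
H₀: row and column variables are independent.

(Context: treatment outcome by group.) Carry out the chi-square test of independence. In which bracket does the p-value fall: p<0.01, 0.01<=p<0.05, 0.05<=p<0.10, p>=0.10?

Row totals [54, 20, 24], col totals [44, 54], n=98
χ² = (27−24.24)²/24.24 + (27−29.76)²/29.76 + (13−8.98)²/8.98 + (7−11.02)²/11.02 + (4−10.78)²/10.78 + (20−13.22)²/13.22 = 11.5667
df = 2
p-value (upper-tail) = 0.00308
→ bracket: p<0.01

p-value bracket: p<0.01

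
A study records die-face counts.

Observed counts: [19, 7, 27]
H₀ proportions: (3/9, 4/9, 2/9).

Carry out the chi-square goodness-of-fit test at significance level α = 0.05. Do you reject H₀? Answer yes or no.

reject H₀: yes

n = 53; E_i = n·p_i = [17.67, 23.56, 11.78]
χ² = (19−17.67)²/17.67 + (7−23.56)²/23.56 + (27−11.78)²/11.78 = 31.4104
df = 2
p-value (upper-tail) = 0.00000
At α=0.05: p < α → reject H₀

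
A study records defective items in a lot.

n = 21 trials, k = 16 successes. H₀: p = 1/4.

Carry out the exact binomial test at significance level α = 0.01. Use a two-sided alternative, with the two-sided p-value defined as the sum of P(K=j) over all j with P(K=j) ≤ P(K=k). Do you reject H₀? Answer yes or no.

reject H₀: yes

Exact binomial: n=21, k=16, p₀=1/4=0.2500
P(X=j) = C(n,j)·p₀^j·(1−p₀)^(n−j); p = Σ P(X=j) over j with P(X=j) ≤ P(X=16)
p-value (two-sided) = 0.00000
At α=0.01: p < α → reject H₀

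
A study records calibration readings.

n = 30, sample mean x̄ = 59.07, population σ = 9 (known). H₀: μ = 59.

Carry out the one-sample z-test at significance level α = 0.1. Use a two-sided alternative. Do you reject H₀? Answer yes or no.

reject H₀: no

SE = σ/√n = 9/√30 = 1.6432
z = (x̄−μ₀)/SE = (59.07−59)/1.6432 = 0.0426
p-value (two-sided) = 0.96602
At α=0.1: p ≥ α → fail to reject H₀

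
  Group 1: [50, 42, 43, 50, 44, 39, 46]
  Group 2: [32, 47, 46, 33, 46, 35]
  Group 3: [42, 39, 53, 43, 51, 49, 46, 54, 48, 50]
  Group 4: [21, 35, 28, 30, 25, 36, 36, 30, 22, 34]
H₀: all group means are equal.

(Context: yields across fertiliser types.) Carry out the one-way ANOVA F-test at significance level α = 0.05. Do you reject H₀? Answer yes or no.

Group means [44.86, 39.83, 47.50, 29.70], grand mean 40.152
SSB = Σnᵢ(x̄ᵢ−x̄)² = 1787.952; SSW = ΣΣ(x−x̄ᵢ)² = 864.290
MSB = 1787.952/3 = 595.9840; MSW = 864.290/29 = 29.8031
F = MSB/MSW = 19.9974
df = (3, 29)
p-value (upper-tail) = 0.00000
At α=0.05: p < α → reject H₀

reject H₀: yes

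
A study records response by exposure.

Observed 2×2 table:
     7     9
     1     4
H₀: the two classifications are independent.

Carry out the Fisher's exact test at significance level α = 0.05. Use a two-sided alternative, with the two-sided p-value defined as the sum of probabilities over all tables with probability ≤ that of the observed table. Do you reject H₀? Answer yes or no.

Margins: r₁=16, r₂=5, c₁=8, c₂=13, n=21
p_obs = C(16,7)·C(5,1)/C(21,8); sum pmf over tables with pmf ≤ p_obs
p-value (two-sided) = 0.60647
At α=0.05: p ≥ α → fail to reject H₀

reject H₀: no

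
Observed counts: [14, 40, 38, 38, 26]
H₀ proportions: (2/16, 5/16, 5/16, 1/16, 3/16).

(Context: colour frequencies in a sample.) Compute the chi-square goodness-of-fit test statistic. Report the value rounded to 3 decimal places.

n = 156; E_i = n·p_i = [19.50, 48.75, 48.75, 9.75, 29.25]
χ² = (14−19.50)²/19.50 + (40−48.75)²/48.75 + (38−48.75)²/48.75 + (38−9.75)²/9.75 + (26−29.25)²/29.25 = 87.7060
df = 4

test statistic = 87.706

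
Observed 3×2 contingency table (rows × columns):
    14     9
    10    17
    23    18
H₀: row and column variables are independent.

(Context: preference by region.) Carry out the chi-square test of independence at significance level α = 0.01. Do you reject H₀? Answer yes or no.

reject H₀: no

Row totals [23, 27, 41], col totals [47, 44], n=91
χ² = (14−11.88)²/11.88 + (9−11.12)²/11.12 + (10−13.95)²/13.95 + (17−13.05)²/13.05 + (23−21.18)²/21.18 + (18−19.82)²/19.82 = 3.4163
df = 2
p-value (upper-tail) = 0.18120
At α=0.01: p ≥ α → fail to reject H₀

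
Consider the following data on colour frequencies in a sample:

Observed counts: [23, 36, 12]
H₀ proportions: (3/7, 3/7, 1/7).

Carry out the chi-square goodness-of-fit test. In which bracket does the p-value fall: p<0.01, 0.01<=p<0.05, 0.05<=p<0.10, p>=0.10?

p-value bracket: p>=0.10

n = 71; E_i = n·p_i = [30.43, 30.43, 10.14]
χ² = (23−30.43)²/30.43 + (36−30.43)²/30.43 + (12−10.14)²/10.14 = 3.1737
df = 2
p-value (upper-tail) = 0.20457
→ bracket: p>=0.10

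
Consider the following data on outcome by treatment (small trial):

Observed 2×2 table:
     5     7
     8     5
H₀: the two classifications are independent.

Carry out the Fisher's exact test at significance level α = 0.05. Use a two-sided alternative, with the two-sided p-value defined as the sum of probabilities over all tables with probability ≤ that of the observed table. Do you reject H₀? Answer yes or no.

Margins: r₁=12, r₂=13, c₁=13, c₂=12, n=25
p_obs = C(12,5)·C(13,8)/C(25,13); sum pmf over tables with pmf ≤ p_obs
p-value (two-sided) = 0.43375
At α=0.05: p ≥ α → fail to reject H₀

reject H₀: no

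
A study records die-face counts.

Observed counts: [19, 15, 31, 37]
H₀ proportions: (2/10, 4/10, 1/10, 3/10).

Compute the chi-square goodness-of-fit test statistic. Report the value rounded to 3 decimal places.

test statistic = 60.165

n = 102; E_i = n·p_i = [20.40, 40.80, 10.20, 30.60]
χ² = (19−20.40)²/20.40 + (15−40.80)²/40.80 + (31−10.20)²/10.20 + (37−30.60)²/30.60 = 60.1650
df = 3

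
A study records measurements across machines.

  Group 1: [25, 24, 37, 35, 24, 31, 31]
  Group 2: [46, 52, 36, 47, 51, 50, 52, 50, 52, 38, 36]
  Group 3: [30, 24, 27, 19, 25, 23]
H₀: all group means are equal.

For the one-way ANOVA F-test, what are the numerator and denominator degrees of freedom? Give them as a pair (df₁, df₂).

k = 3 groups, N = 24 total
df = (k−1, N−k) = (3−1, 24−3) = (2, 21)

degrees of freedom = [2, 21]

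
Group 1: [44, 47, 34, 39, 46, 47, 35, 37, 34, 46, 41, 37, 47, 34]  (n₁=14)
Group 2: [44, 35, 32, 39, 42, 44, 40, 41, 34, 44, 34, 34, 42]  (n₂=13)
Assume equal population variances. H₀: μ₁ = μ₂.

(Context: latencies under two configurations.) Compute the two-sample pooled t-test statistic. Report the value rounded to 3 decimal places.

x̄₁=40.571, s₁=5.431, n₁=14
x̄₂=38.846, s₂=4.451, n₂=13
s_p² = [13·5.431² + 12·4.451²]/25 = 24.8448
SE = √(s_p²·(1/14+1/13)) = 1.9198
t = (40.571−38.846)/1.9198 = 0.8987
df = 25

test statistic = 0.899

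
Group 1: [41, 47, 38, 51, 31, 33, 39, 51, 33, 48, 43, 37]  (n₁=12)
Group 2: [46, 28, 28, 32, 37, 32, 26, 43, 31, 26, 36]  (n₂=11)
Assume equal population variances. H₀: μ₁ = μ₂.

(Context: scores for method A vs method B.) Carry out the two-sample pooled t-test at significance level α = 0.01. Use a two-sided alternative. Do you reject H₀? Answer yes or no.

x̄₁=41.000, s₁=7.045, n₁=12
x̄₂=33.182, s₂=6.691, n₂=11
s_p² = [11·7.045² + 10·6.691²]/21 = 47.3160
SE = √(s_p²·(1/12+1/11)) = 2.8713
t = (41.000−33.182)/2.8713 = 2.7229
df = 21
p-value (two-sided) = 0.01275
At α=0.01: p ≥ α → fail to reject H₀

reject H₀: no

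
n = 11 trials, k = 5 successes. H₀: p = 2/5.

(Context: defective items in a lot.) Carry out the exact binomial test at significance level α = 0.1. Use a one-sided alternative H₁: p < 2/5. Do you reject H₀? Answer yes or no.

Exact binomial: n=11, k=5, p₀=2/5=0.4000
P(X≤5) from Σ C(n,i)·p₀^i·(1−p₀)^(n−i)
p-value (one-sided, H₁ less) = 0.75350
At α=0.1: p ≥ α → fail to reject H₀

reject H₀: no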